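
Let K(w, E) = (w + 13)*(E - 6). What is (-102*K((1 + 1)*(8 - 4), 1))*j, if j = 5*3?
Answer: 160650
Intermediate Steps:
K(w, E) = (-6 + E)*(13 + w) (K(w, E) = (13 + w)*(-6 + E) = (-6 + E)*(13 + w))
j = 15
(-102*K((1 + 1)*(8 - 4), 1))*j = -102*(-78 - 6*(1 + 1)*(8 - 4) + 13*1 + 1*((1 + 1)*(8 - 4)))*15 = -102*(-78 - 12*4 + 13 + 1*(2*4))*15 = -102*(-78 - 6*8 + 13 + 1*8)*15 = -102*(-78 - 48 + 13 + 8)*15 = -102*(-105)*15 = 10710*15 = 160650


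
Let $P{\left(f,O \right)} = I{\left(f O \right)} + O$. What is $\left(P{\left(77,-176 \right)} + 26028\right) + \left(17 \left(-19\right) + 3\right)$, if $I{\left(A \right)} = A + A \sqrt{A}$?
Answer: $11980 - 596288 i \sqrt{7} \approx 11980.0 - 1.5776 \cdot 10^{6} i$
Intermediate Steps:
$I{\left(A \right)} = A + A^{\frac{3}{2}}$
$P{\left(f,O \right)} = O + \left(O f\right)^{\frac{3}{2}} + O f$ ($P{\left(f,O \right)} = \left(f O + \left(f O\right)^{\frac{3}{2}}\right) + O = \left(O f + \left(O f\right)^{\frac{3}{2}}\right) + O = \left(\left(O f\right)^{\frac{3}{2}} + O f\right) + O = O + \left(O f\right)^{\frac{3}{2}} + O f$)
$\left(P{\left(77,-176 \right)} + 26028\right) + \left(17 \left(-19\right) + 3\right) = \left(\left(-176 + \left(\left(-176\right) 77\right)^{\frac{3}{2}} - 13552\right) + 26028\right) + \left(17 \left(-19\right) + 3\right) = \left(\left(-176 + \left(-13552\right)^{\frac{3}{2}} - 13552\right) + 26028\right) + \left(-323 + 3\right) = \left(\left(-176 - 596288 i \sqrt{7} - 13552\right) + 26028\right) - 320 = \left(\left(-13728 - 596288 i \sqrt{7}\right) + 26028\right) - 320 = \left(12300 - 596288 i \sqrt{7}\right) - 320 = 11980 - 596288 i \sqrt{7}$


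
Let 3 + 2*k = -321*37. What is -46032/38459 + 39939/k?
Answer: -603148027/76148820 ≈ -7.9206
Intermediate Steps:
k = -5940 (k = -3/2 + (-321*37)/2 = -3/2 + (½)*(-11877) = -3/2 - 11877/2 = -5940)
-46032/38459 + 39939/k = -46032/38459 + 39939/(-5940) = -46032*1/38459 + 39939*(-1/5940) = -46032/38459 - 13313/1980 = -603148027/76148820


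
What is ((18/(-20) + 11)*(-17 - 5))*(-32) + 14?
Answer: 35622/5 ≈ 7124.4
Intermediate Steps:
((18/(-20) + 11)*(-17 - 5))*(-32) + 14 = ((18*(-1/20) + 11)*(-22))*(-32) + 14 = ((-9/10 + 11)*(-22))*(-32) + 14 = ((101/10)*(-22))*(-32) + 14 = -1111/5*(-32) + 14 = 35552/5 + 14 = 35622/5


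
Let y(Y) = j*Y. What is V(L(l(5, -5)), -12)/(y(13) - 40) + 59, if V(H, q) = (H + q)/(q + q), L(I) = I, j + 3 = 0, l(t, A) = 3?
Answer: 37285/632 ≈ 58.995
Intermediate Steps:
j = -3 (j = -3 + 0 = -3)
V(H, q) = (H + q)/(2*q) (V(H, q) = (H + q)/((2*q)) = (H + q)*(1/(2*q)) = (H + q)/(2*q))
y(Y) = -3*Y
V(L(l(5, -5)), -12)/(y(13) - 40) + 59 = ((½)*(3 - 12)/(-12))/(-3*13 - 40) + 59 = ((½)*(-1/12)*(-9))/(-39 - 40) + 59 = (3/8)/(-79) + 59 = -1/79*3/8 + 59 = -3/632 + 59 = 37285/632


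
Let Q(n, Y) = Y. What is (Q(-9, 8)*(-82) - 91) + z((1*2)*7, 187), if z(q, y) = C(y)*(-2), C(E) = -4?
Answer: -739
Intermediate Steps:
z(q, y) = 8 (z(q, y) = -4*(-2) = 8)
(Q(-9, 8)*(-82) - 91) + z((1*2)*7, 187) = (8*(-82) - 91) + 8 = (-656 - 91) + 8 = -747 + 8 = -739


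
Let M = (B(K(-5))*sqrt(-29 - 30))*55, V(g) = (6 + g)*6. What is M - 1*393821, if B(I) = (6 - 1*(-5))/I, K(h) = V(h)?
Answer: -393821 + 605*I*sqrt(59)/6 ≈ -3.9382e+5 + 774.52*I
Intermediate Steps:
V(g) = 36 + 6*g
K(h) = 36 + 6*h
B(I) = 11/I (B(I) = (6 + 5)/I = 11/I)
M = 605*I*sqrt(59)/6 (M = ((11/(36 + 6*(-5)))*sqrt(-29 - 30))*55 = ((11/(36 - 30))*sqrt(-59))*55 = ((11/6)*(I*sqrt(59)))*55 = ((11*(1/6))*(I*sqrt(59)))*55 = (11*(I*sqrt(59))/6)*55 = (11*I*sqrt(59)/6)*55 = 605*I*sqrt(59)/6 ≈ 774.52*I)
M - 1*393821 = 605*I*sqrt(59)/6 - 1*393821 = 605*I*sqrt(59)/6 - 393821 = -393821 + 605*I*sqrt(59)/6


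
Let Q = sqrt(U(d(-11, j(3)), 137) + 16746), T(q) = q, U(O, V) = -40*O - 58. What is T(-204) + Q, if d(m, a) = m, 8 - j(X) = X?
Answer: -204 + 2*sqrt(4282) ≈ -73.126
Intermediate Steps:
j(X) = 8 - X
U(O, V) = -58 - 40*O
Q = 2*sqrt(4282) (Q = sqrt((-58 - 40*(-11)) + 16746) = sqrt((-58 + 440) + 16746) = sqrt(382 + 16746) = sqrt(17128) = 2*sqrt(4282) ≈ 130.87)
T(-204) + Q = -204 + 2*sqrt(4282)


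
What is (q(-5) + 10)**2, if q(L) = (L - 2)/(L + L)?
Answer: 11449/100 ≈ 114.49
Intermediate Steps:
q(L) = (-2 + L)/(2*L) (q(L) = (-2 + L)/((2*L)) = (-2 + L)*(1/(2*L)) = (-2 + L)/(2*L))
(q(-5) + 10)**2 = ((1/2)*(-2 - 5)/(-5) + 10)**2 = ((1/2)*(-1/5)*(-7) + 10)**2 = (7/10 + 10)**2 = (107/10)**2 = 11449/100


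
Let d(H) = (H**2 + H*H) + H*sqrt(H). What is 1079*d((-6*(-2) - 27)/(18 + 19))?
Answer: 485550/1369 - 16185*I*sqrt(555)/1369 ≈ 354.67 - 278.52*I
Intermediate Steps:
d(H) = H**(3/2) + 2*H**2 (d(H) = (H**2 + H**2) + H**(3/2) = 2*H**2 + H**(3/2) = H**(3/2) + 2*H**2)
1079*d((-6*(-2) - 27)/(18 + 19)) = 1079*(((-6*(-2) - 27)/(18 + 19))**(3/2) + 2*((-6*(-2) - 27)/(18 + 19))**2) = 1079*(((12 - 27)/37)**(3/2) + 2*((12 - 27)/37)**2) = 1079*((-15*1/37)**(3/2) + 2*(-15*1/37)**2) = 1079*((-15/37)**(3/2) + 2*(-15/37)**2) = 1079*(-15*I*sqrt(555)/1369 + 2*(225/1369)) = 1079*(-15*I*sqrt(555)/1369 + 450/1369) = 1079*(450/1369 - 15*I*sqrt(555)/1369) = 485550/1369 - 16185*I*sqrt(555)/1369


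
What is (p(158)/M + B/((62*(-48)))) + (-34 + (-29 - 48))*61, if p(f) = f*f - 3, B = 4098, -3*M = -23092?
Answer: -19382793035/2863408 ≈ -6769.1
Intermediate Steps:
M = 23092/3 (M = -⅓*(-23092) = 23092/3 ≈ 7697.3)
p(f) = -3 + f² (p(f) = f² - 3 = -3 + f²)
(p(158)/M + B/((62*(-48)))) + (-34 + (-29 - 48))*61 = ((-3 + 158²)/(23092/3) + 4098/((62*(-48)))) + (-34 + (-29 - 48))*61 = ((-3 + 24964)*(3/23092) + 4098/(-2976)) + (-34 - 77)*61 = (24961*(3/23092) + 4098*(-1/2976)) - 111*61 = (74883/23092 - 683/496) - 6771 = 5342533/2863408 - 6771 = -19382793035/2863408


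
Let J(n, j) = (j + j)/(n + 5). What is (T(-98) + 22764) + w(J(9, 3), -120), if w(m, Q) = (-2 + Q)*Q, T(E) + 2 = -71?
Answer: 37331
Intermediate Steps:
T(E) = -73 (T(E) = -2 - 71 = -73)
J(n, j) = 2*j/(5 + n) (J(n, j) = (2*j)/(5 + n) = 2*j/(5 + n))
w(m, Q) = Q*(-2 + Q)
(T(-98) + 22764) + w(J(9, 3), -120) = (-73 + 22764) - 120*(-2 - 120) = 22691 - 120*(-122) = 22691 + 14640 = 37331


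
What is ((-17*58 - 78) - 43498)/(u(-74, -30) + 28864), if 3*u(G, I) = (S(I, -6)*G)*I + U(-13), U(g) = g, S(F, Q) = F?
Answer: -133686/19979 ≈ -6.6913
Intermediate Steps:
u(G, I) = -13/3 + G*I²/3 (u(G, I) = ((I*G)*I - 13)/3 = ((G*I)*I - 13)/3 = (G*I² - 13)/3 = (-13 + G*I²)/3 = -13/3 + G*I²/3)
((-17*58 - 78) - 43498)/(u(-74, -30) + 28864) = ((-17*58 - 78) - 43498)/((-13/3 + (⅓)*(-74)*(-30)²) + 28864) = ((-986 - 78) - 43498)/((-13/3 + (⅓)*(-74)*900) + 28864) = (-1064 - 43498)/((-13/3 - 22200) + 28864) = -44562/(-66613/3 + 28864) = -44562/19979/3 = -44562*3/19979 = -133686/19979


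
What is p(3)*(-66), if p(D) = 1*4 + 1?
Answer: -330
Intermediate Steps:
p(D) = 5 (p(D) = 4 + 1 = 5)
p(3)*(-66) = 5*(-66) = -330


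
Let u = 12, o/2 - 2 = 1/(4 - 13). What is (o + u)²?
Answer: 20164/81 ≈ 248.94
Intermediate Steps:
o = 34/9 (o = 4 + 2/(4 - 13) = 4 + 2/(-9) = 4 + 2*(-⅑) = 4 - 2/9 = 34/9 ≈ 3.7778)
(o + u)² = (34/9 + 12)² = (142/9)² = 20164/81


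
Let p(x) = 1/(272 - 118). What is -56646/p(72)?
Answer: -8723484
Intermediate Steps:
p(x) = 1/154
-56646/p(72) = -56646/1/154 = -56646*154 = -8723484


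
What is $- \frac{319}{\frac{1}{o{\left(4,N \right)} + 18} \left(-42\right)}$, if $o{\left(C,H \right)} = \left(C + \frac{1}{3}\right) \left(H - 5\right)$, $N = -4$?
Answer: $- \frac{319}{2} \approx -159.5$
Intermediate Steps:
$o{\left(C,H \right)} = \left(-5 + H\right) \left(\frac{1}{3} + C\right)$ ($o{\left(C,H \right)} = \left(C + \frac{1}{3}\right) \left(-5 + H\right) = \left(\frac{1}{3} + C\right) \left(-5 + H\right) = \left(-5 + H\right) \left(\frac{1}{3} + C\right)$)
$- \frac{319}{\frac{1}{o{\left(4,N \right)} + 18} \left(-42\right)} = - \frac{319}{\frac{1}{\left(- \frac{5}{3} - 20 + \frac{1}{3} \left(-4\right) + 4 \left(-4\right)\right) + 18} \left(-42\right)} = - \frac{319}{\frac{1}{\left(- \frac{5}{3} - 20 - \frac{4}{3} - 16\right) + 18} \left(-42\right)} = - \frac{319}{\frac{1}{-39 + 18} \left(-42\right)} = - \frac{319}{\frac{1}{-21} \left(-42\right)} = - \frac{319}{\left(- \frac{1}{21}\right) \left(-42\right)} = - \frac{319}{2}$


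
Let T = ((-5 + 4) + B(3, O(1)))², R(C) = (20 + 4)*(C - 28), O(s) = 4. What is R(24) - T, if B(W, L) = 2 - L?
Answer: -105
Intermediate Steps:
R(C) = -672 + 24*C (R(C) = 24*(-28 + C) = -672 + 24*C)
T = 9 (T = ((-5 + 4) + (2 - 1*4))² = (-1 + (2 - 4))² = (-1 - 2)² = (-3)² = 9)
R(24) - T = (-672 + 24*24) - 1*9 = (-672 + 576) - 9 = -96 - 9 = -105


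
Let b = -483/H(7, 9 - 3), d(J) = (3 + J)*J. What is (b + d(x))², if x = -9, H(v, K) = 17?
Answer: 189225/289 ≈ 654.76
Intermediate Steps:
d(J) = J*(3 + J)
b = -483/17 ≈ -28.412
(b + d(x))² = (-483/17 - 9*(3 - 9))² = (-483/17 - 9*(-6))² = (-483/17 + 54)² = (435/17)² = 189225/289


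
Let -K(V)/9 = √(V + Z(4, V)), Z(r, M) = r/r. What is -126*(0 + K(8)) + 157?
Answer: 3559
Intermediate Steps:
Z(r, M) = 1
K(V) = -9*√(1 + V) (K(V) = -9*√(V + 1) = -9*√(1 + V))
-126*(0 + K(8)) + 157 = -126*(0 - 9*√(1 + 8)) + 157 = -126*(0 - 9*√9) + 157 = -126*(0 - 9*3) + 157 = -126*(0 - 27) + 157 = -126*(-27) + 157 = 3402 + 157 = 3559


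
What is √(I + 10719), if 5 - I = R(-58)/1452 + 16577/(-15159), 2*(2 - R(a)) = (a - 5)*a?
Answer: 3*√14728327408343/111166 ≈ 103.57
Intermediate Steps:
R(a) = 2 - a*(-5 + a)/2 (R(a) = 2 - (a - 5)*a/2 = 2 - (-5 + a)*a/2 = 2 - a*(-5 + a)/2)
I = 17976591/2445652 (I = 5 - ((2 - ½*(-58)² + (5/2)*(-58))/1452 + 16577/(-15159)) = 5 - ((2 - ½*3364 - 145)*(1/1452) + 16577*(-1/15159)) = 5 - ((2 - 1682 - 145)*(1/1452) - 16577/15159) = 5 - (-1825*1/1452 - 16577/15159) = 5 - (-1825/1452 - 16577/15159) = 5 - 1*(-5748331/2445652) = 5 + 5748331/2445652 = 17976591/2445652 ≈ 7.3504)
√(I + 10719) = √(17976591/2445652 + 10719) = √(26232920379/2445652) = 3*√14728327408343/111166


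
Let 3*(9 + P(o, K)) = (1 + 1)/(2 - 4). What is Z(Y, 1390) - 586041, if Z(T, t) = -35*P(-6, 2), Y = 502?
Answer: -1757143/3 ≈ -5.8571e+5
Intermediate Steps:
P(o, K) = -28/3 (P(o, K) = -9 + ((1 + 1)/(2 - 4))/3 = -9 + (2/(-2))/3 = -9 + (2*(-1/2))/3 = -9 + (1/3)*(-1) = -9 - 1/3 = -28/3)
Z(T, t) = 980/3 (Z(T, t) = -35*(-28/3) = 980/3)
Z(Y, 1390) - 586041 = 980/3 - 586041 = -1757143/3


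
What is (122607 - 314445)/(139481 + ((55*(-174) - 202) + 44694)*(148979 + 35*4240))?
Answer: -191838/10385208919 ≈ -1.8472e-5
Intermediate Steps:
(122607 - 314445)/(139481 + ((55*(-174) - 202) + 44694)*(148979 + 35*4240)) = -191838/(139481 + ((-9570 - 202) + 44694)*(148979 + 148400)) = -191838/(139481 + (-9772 + 44694)*297379) = -191838/(139481 + 34922*297379) = -191838/(139481 + 10385069438) = -191838/10385208919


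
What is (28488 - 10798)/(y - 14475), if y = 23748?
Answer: 17690/9273 ≈ 1.9077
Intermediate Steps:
(28488 - 10798)/(y - 14475) = (28488 - 10798)/(23748 - 14475) = 17690/9273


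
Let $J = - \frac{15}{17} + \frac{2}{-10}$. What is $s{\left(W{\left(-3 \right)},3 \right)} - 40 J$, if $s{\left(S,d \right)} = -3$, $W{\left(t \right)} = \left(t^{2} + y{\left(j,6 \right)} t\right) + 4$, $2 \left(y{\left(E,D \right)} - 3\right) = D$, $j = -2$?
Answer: $\frac{685}{17} \approx 40.294$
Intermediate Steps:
$y{\left(E,D \right)} = 3 + \frac{D}{2}$
$W{\left(t \right)} = 4 + t^{2} + 6 t$ ($W{\left(t \right)} = \left(t^{2} + \left(3 + \frac{1}{2} \cdot 6\right) t\right) + 4 = \left(t^{2} + \left(3 + 3\right) t\right) + 4 = \left(t^{2} + 6 t\right) + 4 = 4 + t^{2} + 6 t$)
$J = - \frac{92}{85}$ ($J = \left(-15\right) \frac{1}{17} + 2 \left(- \frac{1}{10}\right) = - \frac{15}{17} - \frac{1}{5} = - \frac{92}{85} \approx -1.0824$)
$s{\left(W{\left(-3 \right)},3 \right)} - 40 J = -3 - - \frac{736}{17} = -3 + \frac{736}{17} = \frac{685}{17}$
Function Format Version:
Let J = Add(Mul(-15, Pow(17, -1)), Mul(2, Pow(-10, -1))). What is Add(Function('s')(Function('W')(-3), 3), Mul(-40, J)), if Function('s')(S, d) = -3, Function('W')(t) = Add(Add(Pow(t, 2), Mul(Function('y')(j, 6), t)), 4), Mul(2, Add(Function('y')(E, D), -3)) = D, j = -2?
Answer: Rational(685, 17) ≈ 40.294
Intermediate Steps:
Function('y')(E, D) = Add(3, Mul(Rational(1, 2), D))
Function('W')(t) = Add(4, Pow(t, 2), Mul(6, t)) (Function('W')(t) = Add(Add(Pow(t, 2), Mul(Add(3, Mul(Rational(1, 2), 6)), t)), 4) = Add(Add(Pow(t, 2), Mul(Add(3, 3), t)), 4) = Add(Add(Pow(t, 2), Mul(6, t)), 4) = Add(4, Pow(t, 2), Mul(6, t)))
J = Rational(-92, 85) (J = Add(Mul(-15, Rational(1, 17)), Mul(2, Rational(-1, 10))) = Add(Rational(-15, 17), Rational(-1, 5)) = Rational(-92, 85) ≈ -1.0824)
Add(Function('s')(Function('W')(-3), 3), Mul(-40, J)) = Add(-3, Mul(-40, Rational(-92, 85))) = Add(-3, Rational(736, 17)) = Rational(685, 17)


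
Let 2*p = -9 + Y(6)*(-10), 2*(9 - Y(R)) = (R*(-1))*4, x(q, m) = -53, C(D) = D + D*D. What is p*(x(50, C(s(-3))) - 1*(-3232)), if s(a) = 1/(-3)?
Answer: -696201/2 ≈ -3.4810e+5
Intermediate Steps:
s(a) = -1/3
C(D) = D + D**2
Y(R) = 9 + 2*R (Y(R) = 9 - R*(-1)*4/2 = 9 - (-R)*4/2 = 9 - (-2)*R = 9 + 2*R)
p = -219/2 (p = (-9 + (9 + 2*6)*(-10))/2 = (-9 + (9 + 12)*(-10))/2 = (-9 + 21*(-10))/2 = (-9 - 210)/2 = (1/2)*(-219) = -219/2 ≈ -109.50)
p*(x(50, C(s(-3))) - 1*(-3232)) = -219*(-53 - 1*(-3232))/2 = -219*(-53 + 3232)/2 = -219/2*3179 = -696201/2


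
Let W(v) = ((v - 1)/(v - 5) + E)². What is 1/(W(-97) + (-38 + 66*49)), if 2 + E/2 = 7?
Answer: 2601/8625277 ≈ 0.00030156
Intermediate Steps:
E = 10 (E = -4 + 2*7 = -4 + 14 = 10)
W(v) = (10 + (-1 + v)/(-5 + v))² (W(v) = ((v - 1)/(v - 5) + 10)² = ((-1 + v)/(-5 + v) + 10)² = (10 + (-1 + v)/(-5 + v))²)
1/(W(-97) + (-38 + 66*49)) = 1/((-51 + 11*(-97))²/(-5 - 97)² + (-38 + 66*49)) = 1/((-51 - 1067)²/(-102)² + (-38 + 3234)) = 1/((-1118)²*(1/10404) + 3196) = 1/(1249924*(1/10404) + 3196) = 1/(312481/2601 + 3196) = 1/(8625277/2601) = 2601/8625277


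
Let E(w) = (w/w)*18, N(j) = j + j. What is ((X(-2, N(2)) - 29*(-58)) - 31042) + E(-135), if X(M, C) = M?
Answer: -29344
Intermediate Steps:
N(j) = 2*j
E(w) = 18 (E(w) = 1*18 = 18)
((X(-2, N(2)) - 29*(-58)) - 31042) + E(-135) = ((-2 - 29*(-58)) - 31042) + 18 = ((-2 + 1682) - 31042) + 18 = (1680 - 31042) + 18 = -29362 + 18 = -29344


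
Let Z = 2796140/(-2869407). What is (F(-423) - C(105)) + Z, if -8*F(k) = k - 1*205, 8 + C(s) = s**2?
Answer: -62779609219/5738814 ≈ -10939.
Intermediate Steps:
Z = -2796140/2869407 (Z = 2796140*(-1/2869407) = -2796140/2869407 ≈ -0.97447)
C(s) = -8 + s**2
F(k) = 205/8 - k/8 (F(k) = -(k - 1*205)/8 = -(k - 205)/8 = -(-205 + k)/8 = 205/8 - k/8)
(F(-423) - C(105)) + Z = ((205/8 - 1/8*(-423)) - (-8 + 105**2)) - 2796140/2869407 = ((205/8 + 423/8) - (-8 + 11025)) - 2796140/2869407 = (157/2 - 1*11017) - 2796140/2869407 = (157/2 - 11017) - 2796140/2869407 = -21877/2 - 2796140/2869407 = -62779609219/5738814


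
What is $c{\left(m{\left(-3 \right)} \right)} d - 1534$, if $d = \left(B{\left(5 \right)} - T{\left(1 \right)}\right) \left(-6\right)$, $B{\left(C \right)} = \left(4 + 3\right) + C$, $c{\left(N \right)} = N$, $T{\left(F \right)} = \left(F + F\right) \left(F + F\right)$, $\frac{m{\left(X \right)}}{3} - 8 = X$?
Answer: $-2254$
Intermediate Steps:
$m{\left(X \right)} = 24 + 3 X$
$T{\left(F \right)} = 4 F^{2}$ ($T{\left(F \right)} = 2 F 2 F = 4 F^{2}$)
$B{\left(C \right)} = 7 + C$
$d = -48$ ($d = \left(\left(7 + 5\right) - 4 \cdot 1^{2}\right) \left(-6\right) = \left(12 - 4 \cdot 1\right) \left(-6\right) = \left(12 - 4\right) \left(-6\right) = 8 \left(-6\right) = -48$)
$c{\left(m{\left(-3 \right)} \right)} d - 1534 = \left(24 + 3 \left(-3\right)\right) \left(-48\right) - 1534 = \left(24 - 9\right) \left(-48\right) - 1534 = 15 \left(-48\right) - 1534 = -720 - 1534 = -2254$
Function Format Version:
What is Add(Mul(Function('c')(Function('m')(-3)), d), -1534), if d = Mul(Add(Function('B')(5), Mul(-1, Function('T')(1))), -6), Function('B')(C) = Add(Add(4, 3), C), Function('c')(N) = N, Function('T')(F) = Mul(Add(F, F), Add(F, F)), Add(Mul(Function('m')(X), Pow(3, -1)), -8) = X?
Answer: -2254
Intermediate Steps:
Function('m')(X) = Add(24, Mul(3, X))
Function('T')(F) = Mul(4, Pow(F, 2)) (Function('T')(F) = Mul(Mul(2, F), Mul(2, F)) = Mul(4, Pow(F, 2)))
Function('B')(C) = Add(7, C)
d = -48 (d = Mul(Add(Add(7, 5), Mul(-1, Mul(4, Pow(1, 2)))), -6) = Mul(Add(12, Mul(-1, Mul(4, 1))), -6) = Mul(Add(12, Mul(-1, 4)), -6) = Mul(Add(12, -4), -6) = Mul(8, -6) = -48)
Add(Mul(Function('c')(Function('m')(-3)), d), -1534) = Add(Mul(Add(24, Mul(3, -3)), -48), -1534) = Add(Mul(Add(24, -9), -48), -1534) = Add(Mul(15, -48), -1534) = Add(-720, -1534) = -2254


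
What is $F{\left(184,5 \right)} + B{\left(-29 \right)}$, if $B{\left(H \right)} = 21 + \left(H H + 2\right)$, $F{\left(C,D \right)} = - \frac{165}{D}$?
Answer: $831$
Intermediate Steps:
$B{\left(H \right)} = 23 + H^{2}$ ($B{\left(H \right)} = 21 + \left(H^{2} + 2\right) = 21 + \left(2 + H^{2}\right) = 23 + H^{2}$)
$F{\left(184,5 \right)} + B{\left(-29 \right)} = - \frac{165}{5} + \left(23 + \left(-29\right)^{2}\right) = \left(-165\right) \frac{1}{5} + \left(23 + 841\right) = -33 + 864 = 831$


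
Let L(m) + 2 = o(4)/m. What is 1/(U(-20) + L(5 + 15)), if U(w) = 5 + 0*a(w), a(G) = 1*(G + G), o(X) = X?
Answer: 5/16 ≈ 0.31250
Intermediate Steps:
a(G) = 2*G (a(G) = 1*(2*G) = 2*G)
U(w) = 5 (U(w) = 5 + 0*(2*w) = 5 + 0 = 5)
L(m) = -2 + 4/m
1/(U(-20) + L(5 + 15)) = 1/(5 + (-2 + 4/(5 + 15))) = 1/(5 + (-2 + 4/20)) = 1/(5 + (-2 + 4*(1/20))) = 1/(5 + (-2 + ⅕)) = 1/(5 - 9/5) = 1/(16/5) = 5/16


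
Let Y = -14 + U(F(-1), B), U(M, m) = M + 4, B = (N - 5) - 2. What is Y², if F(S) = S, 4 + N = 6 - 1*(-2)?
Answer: 121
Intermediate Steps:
N = 4 (N = -4 + (6 - 1*(-2)) = -4 + (6 + 2) = -4 + 8 = 4)
B = -3 (B = (4 - 5) - 2 = -1 - 2 = -3)
U(M, m) = 4 + M
Y = -11 (Y = -14 + (4 - 1) = -14 + 3 = -11)
Y² = (-11)² = 121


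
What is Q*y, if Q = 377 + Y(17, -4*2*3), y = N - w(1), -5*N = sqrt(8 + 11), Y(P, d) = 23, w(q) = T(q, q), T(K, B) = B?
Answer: -400 - 80*sqrt(19) ≈ -748.71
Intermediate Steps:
w(q) = q
N = -sqrt(19)/5 (N = -sqrt(8 + 11)/5 = -sqrt(19)/5 ≈ -0.87178)
y = -1 - sqrt(19)/5 (y = -sqrt(19)/5 - 1*1 = -sqrt(19)/5 - 1 = -1 - sqrt(19)/5 ≈ -1.8718)
Q = 400 (Q = 377 + 23 = 400)
Q*y = 400*(-1 - sqrt(19)/5) = -400 - 80*sqrt(19)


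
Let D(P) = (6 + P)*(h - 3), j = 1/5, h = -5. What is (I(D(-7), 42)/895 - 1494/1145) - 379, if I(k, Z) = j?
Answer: -389726626/1024775 ≈ -380.30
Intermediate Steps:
j = 1/5 ≈ 0.20000
D(P) = -48 - 8*P (D(P) = (6 + P)*(-5 - 3) = (6 + P)*(-8) = -48 - 8*P)
I(k, Z) = 1/5
(I(D(-7), 42)/895 - 1494/1145) - 379 = ((1/5)/895 - 1494/1145) - 379 = ((1/5)*(1/895) - 1494*1/1145) - 379 = (1/4475 - 1494/1145) - 379 = -1336901/1024775 - 379 = -389726626/1024775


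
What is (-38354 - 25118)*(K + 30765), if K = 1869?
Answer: -2071345248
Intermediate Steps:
(-38354 - 25118)*(K + 30765) = (-38354 - 25118)*(1869 + 30765) = -63472*32634 = -2071345248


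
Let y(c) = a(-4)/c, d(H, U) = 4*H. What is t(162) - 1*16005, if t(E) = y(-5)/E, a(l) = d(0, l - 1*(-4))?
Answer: -16005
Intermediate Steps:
a(l) = 0 (a(l) = 4*0 = 0)
y(c) = 0 (y(c) = 0/c = 0)
t(E) = 0 (t(E) = 0/E = 0)
t(162) - 1*16005 = 0 - 1*16005 = 0 - 16005 = -16005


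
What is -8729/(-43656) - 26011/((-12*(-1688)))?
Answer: -39946733/36845664 ≈ -1.0842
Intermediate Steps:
-8729/(-43656) - 26011/((-12*(-1688))) = -8729*(-1/43656) - 26011/20256 = 8729/43656 - 26011*1/20256 = 8729/43656 - 26011/20256 = -39946733/36845664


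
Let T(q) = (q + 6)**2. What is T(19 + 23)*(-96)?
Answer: -221184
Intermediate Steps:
T(q) = (6 + q)**2
T(19 + 23)*(-96) = (6 + (19 + 23))**2*(-96) = (6 + 42)**2*(-96) = 48**2*(-96) = 2304*(-96) = -221184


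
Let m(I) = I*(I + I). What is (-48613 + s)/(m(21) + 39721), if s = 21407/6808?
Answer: -330935897/276425224 ≈ -1.1972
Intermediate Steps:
s = 21407/6808 (s = 21407*(1/6808) = 21407/6808 ≈ 3.1444)
m(I) = 2*I**2 (m(I) = I*(2*I) = 2*I**2)
(-48613 + s)/(m(21) + 39721) = (-48613 + 21407/6808)/(2*21**2 + 39721) = -330935897/(6808*(2*441 + 39721)) = -330935897/(6808*(882 + 39721)) = -330935897/6808/40603 = -330935897/6808*1/40603 = -330935897/276425224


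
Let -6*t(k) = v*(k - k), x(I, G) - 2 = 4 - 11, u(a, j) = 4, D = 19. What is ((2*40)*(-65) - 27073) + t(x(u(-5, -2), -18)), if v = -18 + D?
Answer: -32273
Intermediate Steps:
v = 1 (v = -18 + 19 = 1)
x(I, G) = -5 (x(I, G) = 2 + (4 - 11) = 2 - 7 = -5)
t(k) = 0 (t(k) = -(k - k)/6 = -0/6 = -1/6*0 = 0)
((2*40)*(-65) - 27073) + t(x(u(-5, -2), -18)) = ((2*40)*(-65) - 27073) + 0 = (80*(-65) - 27073) + 0 = (-5200 - 27073) + 0 = -32273 + 0 = -32273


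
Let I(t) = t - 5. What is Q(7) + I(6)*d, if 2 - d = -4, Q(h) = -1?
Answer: 5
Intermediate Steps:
I(t) = -5 + t
d = 6 (d = 2 - 1*(-4) = 2 + 4 = 6)
Q(7) + I(6)*d = -1 + (-5 + 6)*6 = -1 + 1*6 = -1 + 6 = 5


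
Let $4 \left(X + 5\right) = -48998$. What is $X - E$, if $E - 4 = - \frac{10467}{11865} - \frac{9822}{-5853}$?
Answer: $- \frac{189190481247}{15432410} \approx -12259.0$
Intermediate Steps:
$E = \frac{37006451}{7716205}$ ($E = 4 - \left(- \frac{3274}{1951} + \frac{3489}{3955}\right) = 4 - - \frac{6141631}{7716205} = 4 + \left(- \frac{3489}{3955} + \frac{3274}{1951}\right) = 4 + \frac{6141631}{7716205} = \frac{37006451}{7716205} \approx 4.7959$)
$X = - \frac{24509}{2}$ ($X = -5 + \frac{1}{4} \left(-48998\right) = -5 - \frac{24499}{2} = - \frac{24509}{2} \approx -12255.0$)
$X - E = - \frac{24509}{2} - \frac{37006451}{7716205} = - \frac{189190481247}{15432410}$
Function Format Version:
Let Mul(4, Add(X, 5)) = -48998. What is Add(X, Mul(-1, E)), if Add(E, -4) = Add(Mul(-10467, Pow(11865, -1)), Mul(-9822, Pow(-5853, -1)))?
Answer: Rational(-189190481247, 15432410) ≈ -12259.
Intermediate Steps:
E = Rational(37006451, 7716205) (E = Add(4, Add(Mul(-10467, Pow(11865, -1)), Mul(-9822, Pow(-5853, -1)))) = Add(4, Add(Mul(-10467, Rational(1, 11865)), Mul(-9822, Rational(-1, 5853)))) = Add(4, Add(Rational(-3489, 3955), Rational(3274, 1951))) = Add(4, Rational(6141631, 7716205)) = Rational(37006451, 7716205) ≈ 4.7959)
X = Rational(-24509, 2) (X = Add(-5, Mul(Rational(1, 4), -48998)) = Add(-5, Rational(-24499, 2)) = Rational(-24509, 2) ≈ -12255.)
Add(X, Mul(-1, E)) = Add(Rational(-24509, 2), Mul(-1, Rational(37006451, 7716205))) = Add(Rational(-24509, 2), Rational(-37006451, 7716205)) = Rational(-189190481247, 15432410)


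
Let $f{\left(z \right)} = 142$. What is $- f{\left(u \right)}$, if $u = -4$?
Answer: $-142$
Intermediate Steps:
$- f{\left(u \right)} = \left(-1\right) 142 = -142$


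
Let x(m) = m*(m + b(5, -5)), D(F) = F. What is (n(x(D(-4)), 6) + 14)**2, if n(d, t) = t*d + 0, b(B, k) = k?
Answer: 52900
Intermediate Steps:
x(m) = m*(-5 + m) (x(m) = m*(m - 5) = m*(-5 + m))
n(d, t) = d*t (n(d, t) = d*t + 0 = d*t)
(n(x(D(-4)), 6) + 14)**2 = (-4*(-5 - 4)*6 + 14)**2 = (-4*(-9)*6 + 14)**2 = (36*6 + 14)**2 = (216 + 14)**2 = 230**2 = 52900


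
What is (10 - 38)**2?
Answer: 784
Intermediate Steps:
(10 - 38)**2 = (-28)**2 = 784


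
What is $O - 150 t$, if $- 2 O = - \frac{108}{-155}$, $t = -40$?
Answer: $\frac{929946}{155} \approx 5999.6$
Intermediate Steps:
$O = - \frac{54}{155}$ ($O = - \frac{\left(-108\right) \frac{1}{-155}}{2} = - \frac{\left(-108\right) \left(- \frac{1}{155}\right)}{2} = \left(- \frac{1}{2}\right) \frac{108}{155} = - \frac{54}{155} \approx -0.34839$)
$O - 150 t = - \frac{54}{155} - -6000 = - \frac{54}{155} + 6000 = \frac{929946}{155}$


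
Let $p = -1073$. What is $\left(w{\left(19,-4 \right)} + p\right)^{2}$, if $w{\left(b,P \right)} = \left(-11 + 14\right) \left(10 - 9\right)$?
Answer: $1144900$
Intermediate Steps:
$w{\left(b,P \right)} = 3$ ($w{\left(b,P \right)} = 3 \cdot 1 = 3$)
$\left(w{\left(19,-4 \right)} + p\right)^{2} = \left(3 - 1073\right)^{2} = \left(-1070\right)^{2} = 1144900$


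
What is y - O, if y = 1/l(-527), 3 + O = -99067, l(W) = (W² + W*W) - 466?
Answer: 54983057441/554992 ≈ 99070.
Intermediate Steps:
l(W) = -466 + 2*W² (l(W) = (W² + W²) - 466 = 2*W² - 466 = -466 + 2*W²)
O = -99070 (O = -3 - 99067 = -99070)
y = 1/554992 (y = 1/(-466 + 2*(-527)²) = 1/(-466 + 2*277729) = 1/(-466 + 555458) = 1/554992 ≈ 1.8018e-6)
y - O = 1/554992 - 1*(-99070) = 1/554992 + 99070 = 54983057441/554992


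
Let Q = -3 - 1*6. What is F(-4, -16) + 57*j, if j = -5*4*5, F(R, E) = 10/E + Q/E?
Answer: -91201/16 ≈ -5700.1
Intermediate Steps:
Q = -9 (Q = -3 - 6 = -9)
F(R, E) = 1/E (F(R, E) = 10/E - 9/E = 1/E)
j = -100 (j = -20*5 = -100)
F(-4, -16) + 57*j = 1/(-16) + 57*(-100) = -1/16 - 5700 = -91201/16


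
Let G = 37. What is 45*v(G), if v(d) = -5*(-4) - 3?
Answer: 765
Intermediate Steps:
v(d) = 17 (v(d) = 20 - 3 = 17)
45*v(G) = 45*17 = 765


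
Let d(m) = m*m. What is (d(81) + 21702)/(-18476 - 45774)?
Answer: -28263/64250 ≈ -0.43989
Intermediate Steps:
d(m) = m**2
(d(81) + 21702)/(-18476 - 45774) = (81**2 + 21702)/(-18476 - 45774) = (6561 + 21702)/(-64250) = 28263*(-1/64250) = -28263/64250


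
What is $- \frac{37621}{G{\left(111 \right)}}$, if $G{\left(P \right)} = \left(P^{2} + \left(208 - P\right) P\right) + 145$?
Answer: $- \frac{37621}{23233} \approx -1.6193$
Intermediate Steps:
$G{\left(P \right)} = 145 + P^{2} + P \left(208 - P\right)$ ($G{\left(P \right)} = \left(P^{2} + P \left(208 - P\right)\right) + 145 = 145 + P^{2} + P \left(208 - P\right)$)
$- \frac{37621}{G{\left(111 \right)}} = - \frac{37621}{145 + 208 \cdot 111} = - \frac{37621}{145 + 23088} = - \frac{37621}{23233}$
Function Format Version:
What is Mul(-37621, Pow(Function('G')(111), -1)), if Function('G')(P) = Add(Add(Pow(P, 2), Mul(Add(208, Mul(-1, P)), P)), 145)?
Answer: Rational(-37621, 23233) ≈ -1.6193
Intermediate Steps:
Function('G')(P) = Add(145, Pow(P, 2), Mul(P, Add(208, Mul(-1, P)))) (Function('G')(P) = Add(Add(Pow(P, 2), Mul(P, Add(208, Mul(-1, P)))), 145) = Add(145, Pow(P, 2), Mul(P, Add(208, Mul(-1, P)))))
Mul(-37621, Pow(Function('G')(111), -1)) = Mul(-37621, Pow(Add(145, Mul(208, 111)), -1)) = Mul(-37621, Pow(Add(145, 23088), -1)) = Mul(-37621, Pow(23233, -1)) = Mul(-37621, Rational(1, 23233)) = Rational(-37621, 23233)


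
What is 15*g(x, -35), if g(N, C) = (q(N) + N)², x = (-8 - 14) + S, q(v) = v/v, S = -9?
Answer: 13500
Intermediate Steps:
q(v) = 1
x = -31 (x = (-8 - 14) - 9 = -22 - 9 = -31)
g(N, C) = (1 + N)²
15*g(x, -35) = 15*(1 - 31)² = 15*(-30)² = 15*900 = 13500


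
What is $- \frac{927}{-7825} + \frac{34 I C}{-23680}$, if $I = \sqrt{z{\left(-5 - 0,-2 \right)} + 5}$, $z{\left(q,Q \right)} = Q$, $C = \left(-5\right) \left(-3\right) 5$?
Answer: $\frac{927}{7825} - \frac{255 \sqrt{3}}{2368} \approx -0.068051$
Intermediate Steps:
$C = 75$ ($C = 15 \cdot 5 = 75$)
$I = \sqrt{3}$ ($I = \sqrt{-2 + 5} = \sqrt{3} \approx 1.732$)
$- \frac{927}{-7825} + \frac{34 I C}{-23680} = - \frac{927}{-7825} + \frac{34 \sqrt{3} \cdot 75}{-23680} = \left(-927\right) \left(- \frac{1}{7825}\right) + 2550 \sqrt{3} \left(- \frac{1}{23680}\right) = \frac{927}{7825} - \frac{255 \sqrt{3}}{2368}$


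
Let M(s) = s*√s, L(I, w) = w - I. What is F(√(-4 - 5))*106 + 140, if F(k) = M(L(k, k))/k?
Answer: 140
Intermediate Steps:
M(s) = s^(3/2)
F(k) = 0 (F(k) = (k - k)^(3/2)/k = 0^(3/2)/k = 0/k = 0)
F(√(-4 - 5))*106 + 140 = 0*106 + 140 = 0 + 140 = 140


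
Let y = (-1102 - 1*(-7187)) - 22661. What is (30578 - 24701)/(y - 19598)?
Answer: -1959/12058 ≈ -0.16246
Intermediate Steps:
y = -16576 (y = (-1102 + 7187) - 22661 = 6085 - 22661 = -16576)
(30578 - 24701)/(y - 19598) = (30578 - 24701)/(-16576 - 19598) = 5877/(-36174) = 5877*(-1/36174) = -1959/12058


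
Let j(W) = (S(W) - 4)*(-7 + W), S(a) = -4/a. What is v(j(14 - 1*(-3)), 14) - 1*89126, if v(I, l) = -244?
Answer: -89370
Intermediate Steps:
j(W) = (-7 + W)*(-4 - 4/W) (j(W) = (-4/W - 4)*(-7 + W) = (-4 - 4/W)*(-7 + W) = (-7 + W)*(-4 - 4/W))
v(j(14 - 1*(-3)), 14) - 1*89126 = -244 - 1*89126 = -244 - 89126 = -89370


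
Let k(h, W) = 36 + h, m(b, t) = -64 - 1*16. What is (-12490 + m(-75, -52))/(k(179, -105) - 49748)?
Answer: 4190/16511 ≈ 0.25377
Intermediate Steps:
m(b, t) = -80 (m(b, t) = -64 - 16 = -80)
(-12490 + m(-75, -52))/(k(179, -105) - 49748) = (-12490 - 80)/((36 + 179) - 49748) = -12570/(215 - 49748) = -12570/(-49533) = -12570*(-1/49533) = 4190/16511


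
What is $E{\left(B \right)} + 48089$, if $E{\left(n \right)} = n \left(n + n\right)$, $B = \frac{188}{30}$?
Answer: $\frac{10837697}{225} \approx 48168.0$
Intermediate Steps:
$B = \frac{94}{15}$ ($B = 188 \cdot \frac{1}{30} = \frac{94}{15} \approx 6.2667$)
$E{\left(n \right)} = 2 n^{2}$ ($E{\left(n \right)} = n 2 n = 2 n^{2}$)
$E{\left(B \right)} + 48089 = 2 \left(\frac{94}{15}\right)^{2} + 48089 = 2 \cdot \frac{8836}{225} + 48089 = \frac{17672}{225} + 48089 = \frac{10837697}{225}$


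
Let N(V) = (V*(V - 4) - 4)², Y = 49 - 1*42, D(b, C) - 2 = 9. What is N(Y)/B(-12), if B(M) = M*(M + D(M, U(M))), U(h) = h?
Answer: 289/12 ≈ 24.083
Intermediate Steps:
D(b, C) = 11 (D(b, C) = 2 + 9 = 11)
Y = 7 (Y = 49 - 42 = 7)
B(M) = M*(11 + M) (B(M) = M*(M + 11) = M*(11 + M))
N(V) = (-4 + V*(-4 + V))² (N(V) = (V*(-4 + V) - 4)² = (-4 + V*(-4 + V))²)
N(Y)/B(-12) = (4 - 1*7² + 4*7)²/((-12*(11 - 12))) = (4 - 1*49 + 28)²/((-12*(-1))) = (4 - 49 + 28)²/12 = (-17)²*(1/12) = 289*(1/12) = 289/12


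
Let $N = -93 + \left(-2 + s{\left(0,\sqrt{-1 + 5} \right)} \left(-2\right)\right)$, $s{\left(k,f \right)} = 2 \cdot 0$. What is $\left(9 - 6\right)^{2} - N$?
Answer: $104$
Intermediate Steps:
$s{\left(k,f \right)} = 0$
$N = -95$ ($N = -93 + \left(-2 + 0 \left(-2\right)\right) = -93 + \left(-2 + 0\right) = -93 - 2 = -95$)
$\left(9 - 6\right)^{2} - N = \left(9 - 6\right)^{2} - -95 = \left(9 - 6\right)^{2} + 95 = 3^{2} + 95 = 9 + 95 = 104$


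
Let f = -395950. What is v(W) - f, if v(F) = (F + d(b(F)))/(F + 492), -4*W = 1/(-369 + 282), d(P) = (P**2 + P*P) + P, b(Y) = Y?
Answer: 11796046580449/29791758 ≈ 3.9595e+5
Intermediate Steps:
d(P) = P + 2*P**2 (d(P) = (P**2 + P**2) + P = 2*P**2 + P = P + 2*P**2)
W = 1/348 (W = -1/(4*(-369 + 282)) = -1/4/(-87) = -1/4*(-1/87) = 1/348 ≈ 0.0028736)
v(F) = (F + F*(1 + 2*F))/(492 + F) (v(F) = (F + F*(1 + 2*F))/(F + 492) = (F + F*(1 + 2*F))/(492 + F))
v(W) - f = 2*(1/348)*(1 + 1/348)/(492 + 1/348) - 1*(-395950) = 2*(1/348)*(349/348)/(171217/348) + 395950 = 2*(1/348)*(348/171217)*(349/348) + 395950 = 349/29791758 + 395950 = 11796046580449/29791758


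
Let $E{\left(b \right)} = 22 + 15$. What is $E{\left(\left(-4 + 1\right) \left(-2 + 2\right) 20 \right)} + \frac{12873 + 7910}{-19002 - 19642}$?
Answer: $\frac{1409045}{38644} \approx 36.462$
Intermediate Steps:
$E{\left(b \right)} = 37$
$E{\left(\left(-4 + 1\right) \left(-2 + 2\right) 20 \right)} + \frac{12873 + 7910}{-19002 - 19642} = 37 + \frac{12873 + 7910}{-19002 - 19642} = 37 + \frac{20783}{-38644} = 37 + 20783 \left(- \frac{1}{38644}\right) = 37 - \frac{20783}{38644} = \frac{1409045}{38644}$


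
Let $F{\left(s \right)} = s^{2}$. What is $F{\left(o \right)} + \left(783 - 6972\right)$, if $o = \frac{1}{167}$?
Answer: $- \frac{172605020}{27889} \approx -6189.0$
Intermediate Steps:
$o = \frac{1}{167} \approx 0.005988$
$F{\left(o \right)} + \left(783 - 6972\right) = \left(\frac{1}{167}\right)^{2} + \left(783 - 6972\right) = \frac{1}{27889} + \left(783 - 6972\right) = \frac{1}{27889} - 6189 = - \frac{172605020}{27889}$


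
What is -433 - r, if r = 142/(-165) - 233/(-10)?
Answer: -30059/66 ≈ -455.44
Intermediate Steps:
r = 1481/66 (r = 142*(-1/165) - 233*(-1/10) = -142/165 + 233/10 = 1481/66 ≈ 22.439)
-433 - r = -433 - 1*1481/66 = -433 - 1481/66 = -30059/66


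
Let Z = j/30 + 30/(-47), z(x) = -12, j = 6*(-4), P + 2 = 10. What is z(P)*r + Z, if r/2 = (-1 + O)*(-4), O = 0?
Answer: -22898/235 ≈ -97.438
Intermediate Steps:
P = 8 (P = -2 + 10 = 8)
j = -24
r = 8 (r = 2*((-1 + 0)*(-4)) = 2*(-1*(-4)) = 2*4 = 8)
Z = -338/235 (Z = -24/30 + 30/(-47) = -24*1/30 + 30*(-1/47) = -⅘ - 30/47 = -338/235 ≈ -1.4383)
z(P)*r + Z = -12*8 - 338/235 = -96 - 338/235 = -22898/235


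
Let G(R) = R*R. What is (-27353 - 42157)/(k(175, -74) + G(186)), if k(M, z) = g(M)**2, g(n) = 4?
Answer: -34755/17306 ≈ -2.0083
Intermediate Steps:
G(R) = R**2
k(M, z) = 16 (k(M, z) = 4**2 = 16)
(-27353 - 42157)/(k(175, -74) + G(186)) = (-27353 - 42157)/(16 + 186**2) = -69510/(16 + 34596) = -69510/34612 = -69510*1/34612 = -34755/17306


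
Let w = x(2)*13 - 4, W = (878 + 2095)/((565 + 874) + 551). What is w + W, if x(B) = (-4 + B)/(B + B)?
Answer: -8961/995 ≈ -9.0060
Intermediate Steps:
x(B) = (-4 + B)/(2*B) (x(B) = (-4 + B)/((2*B)) = (-4 + B)*(1/(2*B)) = (-4 + B)/(2*B))
W = 2973/1990 (W = 2973/(1439 + 551) = 2973/1990 ≈ 1.4940)
w = -21/2 (w = ((½)*(-4 + 2)/2)*13 - 4 = ((½)*(½)*(-2))*13 - 4 = -½*13 - 4 = -13/2 - 4 = -21/2 ≈ -10.500)
w + W = -21/2 + 2973/1990 = -8961/995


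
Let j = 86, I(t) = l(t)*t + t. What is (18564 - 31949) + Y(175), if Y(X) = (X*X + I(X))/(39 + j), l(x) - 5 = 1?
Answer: -65651/5 ≈ -13130.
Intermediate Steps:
l(x) = 6 (l(x) = 5 + 1 = 6)
I(t) = 7*t (I(t) = 6*t + t = 7*t)
Y(X) = X²/125 + 7*X/125 (Y(X) = (X*X + 7*X)/(39 + 86) = (X² + 7*X)/125 = (X² + 7*X)*(1/125) = X²/125 + 7*X/125)
(18564 - 31949) + Y(175) = (18564 - 31949) + (1/125)*175*(7 + 175) = -13385 + (1/125)*175*182 = -13385 + 1274/5 = -65651/5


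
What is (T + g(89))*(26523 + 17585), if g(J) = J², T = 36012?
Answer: 1937796764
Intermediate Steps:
(T + g(89))*(26523 + 17585) = (36012 + 89²)*(26523 + 17585) = (36012 + 7921)*44108 = 43933*44108 = 1937796764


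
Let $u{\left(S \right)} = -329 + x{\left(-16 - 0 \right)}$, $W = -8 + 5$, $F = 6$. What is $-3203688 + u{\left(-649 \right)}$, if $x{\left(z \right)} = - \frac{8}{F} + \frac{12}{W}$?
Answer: $- \frac{9612067}{3} \approx -3.204 \cdot 10^{6}$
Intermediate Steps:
$W = -3$
$x{\left(z \right)} = - \frac{16}{3}$ ($x{\left(z \right)} = - \frac{8}{6} + \frac{12}{-3} = \left(-8\right) \frac{1}{6} + 12 \left(- \frac{1}{3}\right) = - \frac{4}{3} - 4 = - \frac{16}{3}$)
$u{\left(S \right)} = - \frac{1003}{3}$ ($u{\left(S \right)} = -329 - \frac{16}{3} = - \frac{1003}{3}$)
$-3203688 + u{\left(-649 \right)} = -3203688 - \frac{1003}{3} = - \frac{9612067}{3}$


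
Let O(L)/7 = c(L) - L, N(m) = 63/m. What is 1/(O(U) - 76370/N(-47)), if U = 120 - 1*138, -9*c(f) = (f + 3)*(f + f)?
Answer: 9/510124 ≈ 1.7643e-5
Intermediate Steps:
c(f) = -2*f*(3 + f)/9 (c(f) = -(f + 3)*(f + f)/9 = -(3 + f)*2*f/9 = -2*f*(3 + f)/9)
U = -18 (U = 120 - 138 = -18)
O(L) = -7*L - 14*L*(3 + L)/9 (O(L) = 7*(-2*L*(3 + L)/9 - L) = 7*(-L - 2*L*(3 + L)/9) = -7*L - 14*L*(3 + L)/9)
1/(O(U) - 76370/N(-47)) = 1/((7/9)*(-18)*(-15 - 2*(-18)) - 76370/(63/(-47))) = 1/((7/9)*(-18)*(-15 + 36) - 76370/(63*(-1/47))) = 1/((7/9)*(-18)*21 - 76370/(-63/47)) = 1/(-294 - 76370*(-47/63)) = 1/(-294 + 512770/9) = 1/(510124/9) = 9/510124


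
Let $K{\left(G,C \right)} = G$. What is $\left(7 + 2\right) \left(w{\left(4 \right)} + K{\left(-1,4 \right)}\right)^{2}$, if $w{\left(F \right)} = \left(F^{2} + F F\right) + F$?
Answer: $11025$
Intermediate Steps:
$w{\left(F \right)} = F + 2 F^{2}$ ($w{\left(F \right)} = \left(F^{2} + F^{2}\right) + F = 2 F^{2} + F = F + 2 F^{2}$)
$\left(7 + 2\right) \left(w{\left(4 \right)} + K{\left(-1,4 \right)}\right)^{2} = \left(7 + 2\right) \left(4 \left(1 + 2 \cdot 4\right) - 1\right)^{2} = 9 \left(4 \left(1 + 8\right) - 1\right)^{2} = 9 \left(4 \cdot 9 - 1\right)^{2} = 9 \left(36 - 1\right)^{2} = 9 \cdot 35^{2} = 9 \cdot 1225 = 11025$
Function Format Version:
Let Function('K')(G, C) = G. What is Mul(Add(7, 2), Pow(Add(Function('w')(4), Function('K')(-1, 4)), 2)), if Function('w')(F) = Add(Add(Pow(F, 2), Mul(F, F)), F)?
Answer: 11025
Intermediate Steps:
Function('w')(F) = Add(F, Mul(2, Pow(F, 2))) (Function('w')(F) = Add(Add(Pow(F, 2), Pow(F, 2)), F) = Add(Mul(2, Pow(F, 2)), F) = Add(F, Mul(2, Pow(F, 2))))
Mul(Add(7, 2), Pow(Add(Function('w')(4), Function('K')(-1, 4)), 2)) = Mul(Add(7, 2), Pow(Add(Mul(4, Add(1, Mul(2, 4))), -1), 2)) = Mul(9, Pow(Add(Mul(4, Add(1, 8)), -1), 2)) = Mul(9, Pow(Add(Mul(4, 9), -1), 2)) = Mul(9, Pow(Add(36, -1), 2)) = Mul(9, Pow(35, 2)) = Mul(9, 1225) = 11025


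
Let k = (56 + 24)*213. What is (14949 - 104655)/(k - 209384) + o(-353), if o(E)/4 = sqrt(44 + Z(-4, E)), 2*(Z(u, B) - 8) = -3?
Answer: 44853/96172 + 2*sqrt(202) ≈ 28.892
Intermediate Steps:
Z(u, B) = 13/2 (Z(u, B) = 8 + (1/2)*(-3) = 8 - 3/2 = 13/2)
o(E) = 2*sqrt(202) (o(E) = 4*sqrt(44 + 13/2) = 4*sqrt(101/2) = 4*(sqrt(202)/2) = 2*sqrt(202))
k = 17040 (k = 80*213 = 17040)
(14949 - 104655)/(k - 209384) + o(-353) = (14949 - 104655)/(17040 - 209384) + 2*sqrt(202) = -89706/(-192344) + 2*sqrt(202) = -89706*(-1/192344) + 2*sqrt(202) = 44853/96172 + 2*sqrt(202)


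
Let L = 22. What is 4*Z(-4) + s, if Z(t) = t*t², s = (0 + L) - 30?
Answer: -264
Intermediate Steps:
s = -8 (s = (0 + 22) - 30 = 22 - 30 = -8)
Z(t) = t³
4*Z(-4) + s = 4*(-4)³ - 8 = 4*(-64) - 8 = -256 - 8 = -264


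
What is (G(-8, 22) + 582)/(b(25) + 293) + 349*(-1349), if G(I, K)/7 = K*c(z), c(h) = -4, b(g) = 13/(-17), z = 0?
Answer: -1169469973/2484 ≈ -4.7080e+5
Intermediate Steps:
b(g) = -13/17 (b(g) = 13*(-1/17) = -13/17)
G(I, K) = -28*K (G(I, K) = 7*(K*(-4)) = 7*(-4*K) = -28*K)
(G(-8, 22) + 582)/(b(25) + 293) + 349*(-1349) = (-28*22 + 582)/(-13/17 + 293) + 349*(-1349) = (-616 + 582)/(4968/17) - 470801 = -34*17/4968 - 470801 = -289/2484 - 470801 = -1169469973/2484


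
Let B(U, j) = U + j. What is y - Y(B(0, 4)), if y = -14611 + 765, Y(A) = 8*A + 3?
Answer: -13881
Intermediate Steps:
Y(A) = 3 + 8*A
y = -13846
y - Y(B(0, 4)) = -13846 - (3 + 8*(0 + 4)) = -13846 - (3 + 8*4) = -13846 - (3 + 32) = -13846 - 1*35 = -13846 - 35 = -13881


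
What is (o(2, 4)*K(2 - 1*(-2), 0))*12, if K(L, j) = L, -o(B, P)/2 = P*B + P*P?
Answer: -2304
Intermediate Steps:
o(B, P) = -2*P² - 2*B*P (o(B, P) = -2*(P*B + P*P) = -2*(B*P + P²) = -2*(P² + B*P) = -2*P² - 2*B*P)
(o(2, 4)*K(2 - 1*(-2), 0))*12 = ((-2*4*(2 + 4))*(2 - 1*(-2)))*12 = ((-2*4*6)*(2 + 2))*12 = -48*4*12 = -192*12 = -2304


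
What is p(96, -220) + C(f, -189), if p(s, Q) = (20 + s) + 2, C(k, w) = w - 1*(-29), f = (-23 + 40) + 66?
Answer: -42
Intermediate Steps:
f = 83 (f = 17 + 66 = 83)
C(k, w) = 29 + w (C(k, w) = w + 29 = 29 + w)
p(s, Q) = 22 + s
p(96, -220) + C(f, -189) = (22 + 96) + (29 - 189) = 118 - 160 = -42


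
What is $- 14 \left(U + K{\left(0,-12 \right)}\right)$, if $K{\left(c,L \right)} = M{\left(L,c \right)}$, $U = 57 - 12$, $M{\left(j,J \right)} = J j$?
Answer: $-630$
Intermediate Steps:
$U = 45$
$K{\left(c,L \right)} = L c$ ($K{\left(c,L \right)} = c L = L c$)
$- 14 \left(U + K{\left(0,-12 \right)}\right) = - 14 \left(45 - 0\right) = - 14 \left(45 + 0\right) = \left(-14\right) 45 = -630$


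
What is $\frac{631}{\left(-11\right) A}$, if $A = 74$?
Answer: $- \frac{631}{814} \approx -0.77518$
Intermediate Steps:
$\frac{631}{\left(-11\right) A} = \frac{631}{\left(-11\right) 74} = \frac{631}{-814} = 631 \left(- \frac{1}{814}\right) = - \frac{631}{814}$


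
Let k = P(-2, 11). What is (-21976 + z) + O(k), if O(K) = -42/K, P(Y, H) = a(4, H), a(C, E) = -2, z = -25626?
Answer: -47581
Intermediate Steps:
P(Y, H) = -2
k = -2
(-21976 + z) + O(k) = (-21976 - 25626) - 42/(-2) = -47602 - 42*(-½) = -47602 + 21 = -47581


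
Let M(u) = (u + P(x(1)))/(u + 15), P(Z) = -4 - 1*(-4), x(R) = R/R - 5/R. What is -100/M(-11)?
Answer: 400/11 ≈ 36.364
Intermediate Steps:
x(R) = 1 - 5/R
P(Z) = 0 (P(Z) = -4 + 4 = 0)
M(u) = u/(15 + u) (M(u) = (u + 0)/(u + 15) = u/(15 + u))
-100/M(-11) = -100/((-11/(15 - 11))) = -100/((-11/4)) = -100/((-11*¼)) = -100/(-11/4) = -100*(-4/11) = 400/11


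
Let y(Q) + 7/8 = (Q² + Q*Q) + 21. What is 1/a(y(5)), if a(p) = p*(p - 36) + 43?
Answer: 64/155905 ≈ 0.00041051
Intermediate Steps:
y(Q) = 161/8 + 2*Q² (y(Q) = -7/8 + ((Q² + Q*Q) + 21) = -7/8 + ((Q² + Q²) + 21) = -7/8 + (2*Q² + 21) = -7/8 + (21 + 2*Q²) = 161/8 + 2*Q²)
a(p) = 43 + p*(-36 + p) (a(p) = p*(-36 + p) + 43 = 43 + p*(-36 + p))
1/a(y(5)) = 1/(43 + (161/8 + 2*5²)² - 36*(161/8 + 2*5²)) = 1/(43 + (161/8 + 2*25)² - 36*(161/8 + 2*25)) = 1/(43 + (161/8 + 50)² - 36*(161/8 + 50)) = 1/(43 + (561/8)² - 36*561/8) = 1/(43 + 314721/64 - 5049/2) = 1/(155905/64) = 64/155905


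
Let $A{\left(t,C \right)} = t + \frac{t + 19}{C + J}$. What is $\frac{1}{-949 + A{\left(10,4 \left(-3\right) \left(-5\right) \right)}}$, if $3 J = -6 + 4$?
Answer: $- \frac{178}{167055} \approx -0.0010655$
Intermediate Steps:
$J = - \frac{2}{3}$ ($J = \frac{-6 + 4}{3} = \frac{1}{3} \left(-2\right) = - \frac{2}{3} \approx -0.66667$)
$A{\left(t,C \right)} = t + \frac{19 + t}{- \frac{2}{3} + C}$ ($A{\left(t,C \right)} = t + \frac{t + 19}{C - \frac{2}{3}} = t + \frac{19 + t}{- \frac{2}{3} + C}$)
$\frac{1}{-949 + A{\left(10,4 \left(-3\right) \left(-5\right) \right)}} = \frac{1}{-949 + \frac{57 + 10 + 3 \cdot 4 \left(-3\right) \left(-5\right) 10}{-2 + 3 \cdot 4 \left(-3\right) \left(-5\right)}} = \frac{1}{-949 + \frac{57 + 10 + 3 \left(\left(-12\right) \left(-5\right)\right) 10}{-2 + 3 \left(\left(-12\right) \left(-5\right)\right)}} = \frac{1}{-949 + \frac{57 + 10 + 3 \cdot 60 \cdot 10}{-2 + 3 \cdot 60}} = \frac{1}{-949 + \frac{57 + 10 + 1800}{-2 + 180}} = \frac{1}{-949 + \frac{1}{178} \cdot 1867} = \frac{1}{-949 + \frac{1867}{178}} = \frac{1}{- \frac{167055}{178}} = - \frac{178}{167055}$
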